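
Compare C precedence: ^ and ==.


'==' is equality (level 6); '^' is bitwise XOR (level 4)
Higher level binds tighter
'==' has higher precedence than '^'


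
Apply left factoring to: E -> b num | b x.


Common prefix: 'b'
Factored: E -> b E', E' -> num | x


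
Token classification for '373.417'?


Pattern: digits with a decimal point
Type: FLOAT_LITERAL


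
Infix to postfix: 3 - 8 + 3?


Left to right (same or higher precedence on left)
Postfix: 3 8 - 3 +


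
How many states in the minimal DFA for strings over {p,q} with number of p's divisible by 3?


Track (count of p) mod 3: states 0..2, accept at 0
Minimal DFA: 3 states


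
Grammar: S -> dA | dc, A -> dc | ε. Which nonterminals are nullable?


A nonterminal is nullable iff some alternative derives ε (directly, or every symbol in it is nullable)
Nullable: {A}


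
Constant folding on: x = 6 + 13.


6 + 13 = 19 at compile time
Optimized: x = 19


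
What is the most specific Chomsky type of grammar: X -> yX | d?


Right-linear: every RHS is a terminal or a terminal followed by one nonterminal
Classification: Type 3 (Regular)


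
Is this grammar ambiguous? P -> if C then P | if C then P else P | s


dangling else: 'if C then if C then s else s' parses two ways
Ambiguous


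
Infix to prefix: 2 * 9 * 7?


left-to-right (same/higher precedence on left): tree is (* (* 2 9) 7)
Prefix: * * 2 9 7


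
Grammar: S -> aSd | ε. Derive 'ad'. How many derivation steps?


Derivation: S => aSd => ad
Steps: 2


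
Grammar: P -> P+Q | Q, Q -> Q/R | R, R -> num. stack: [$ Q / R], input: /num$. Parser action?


handle 'Q/R' on top
Action: reduce (Q -> Q/R)


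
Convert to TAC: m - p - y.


Break into single-operator statements:
t1 = m - p
t2 = t1 - y


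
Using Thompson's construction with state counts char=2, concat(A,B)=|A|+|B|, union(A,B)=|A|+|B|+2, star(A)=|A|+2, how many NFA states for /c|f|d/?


Syntax tree has 3 char leaf(s), 2 union(s), 0 star(s)
chars contribute 3×2 = 6; each union adds +2; each star adds +2
Total: 6 + 4 + 0 = 10 states


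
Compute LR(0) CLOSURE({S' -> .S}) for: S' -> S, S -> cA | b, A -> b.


Start: S' -> .S
For each item with dot before a nonterminal B, add B -> .γ for every B-production
Closure: [S' -> .S, S -> .cA, S -> .b]


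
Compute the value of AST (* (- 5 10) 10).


Evaluate inner: (- 5 10) = -5
Evaluate root: (* -5 10) = -50
Result: -50


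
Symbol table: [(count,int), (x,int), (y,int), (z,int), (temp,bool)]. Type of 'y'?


Lookup 'y' → type int


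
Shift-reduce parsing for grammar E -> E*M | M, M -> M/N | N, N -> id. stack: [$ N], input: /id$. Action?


'N' (not preceded by M/) is the handle for M -> N
Action: reduce (M -> N)


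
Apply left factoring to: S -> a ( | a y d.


Common prefix: 'a'
Factored: S -> a S', S' -> ( | y d


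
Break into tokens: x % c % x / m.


Scan left to right, longest-match per lexeme
Tokens: ID(x), OP(%), ID(c), OP(%), ID(x), OP(/), ID(m)


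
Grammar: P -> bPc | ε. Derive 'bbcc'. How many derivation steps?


Derivation: P => bPc => bbPcc => bbcc
Steps: 3


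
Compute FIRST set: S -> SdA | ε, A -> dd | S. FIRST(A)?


Per alternative of A: FIRST(dd) = {d}; FIRST(S) = {d, ε}
FIRST(A) = {d, ε}


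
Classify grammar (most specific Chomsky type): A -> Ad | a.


Left-linear: every RHS is a terminal or one nonterminal followed by a terminal
Classification: Type 3 (Regular)


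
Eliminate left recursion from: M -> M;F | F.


Left-recursive alternatives: M;F; non-recursive: F
Introduce M': M -> FM', M' -> ;FM' | ε


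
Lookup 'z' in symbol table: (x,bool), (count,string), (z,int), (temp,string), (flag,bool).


Lookup 'z' → type int


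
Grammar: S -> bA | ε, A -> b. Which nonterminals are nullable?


A nonterminal is nullable iff some alternative derives ε (directly, or every symbol in it is nullable)
Nullable: {S}


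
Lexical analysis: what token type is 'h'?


Pattern: letter/underscore followed by alphanumerics, not a keyword
Type: IDENTIFIER


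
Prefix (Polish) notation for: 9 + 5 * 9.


'*' binds tighter: tree is (+ 9 (* 5 9))
Prefix: + 9 * 5 9


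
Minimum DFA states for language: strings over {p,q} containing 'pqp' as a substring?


KMP-style automaton: 3 progress states + 1 absorbing accept = 4
Minimal DFA: 4 states


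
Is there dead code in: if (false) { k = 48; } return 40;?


condition is constant false, so the whole block is unreachable
Dead: 'if (false) { k = 48; }'


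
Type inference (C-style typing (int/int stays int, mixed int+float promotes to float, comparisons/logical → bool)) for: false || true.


Operand types: bool || bool
Rule: logical operators take bool operands and yield bool
Result type: bool


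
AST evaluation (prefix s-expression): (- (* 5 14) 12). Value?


Evaluate inner: (* 5 14) = 70
Evaluate root: (- 70 12) = 58
Result: 58


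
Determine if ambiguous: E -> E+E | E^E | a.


'a+a^a' has two parse trees (no precedence encoded between + and ^)
Ambiguous


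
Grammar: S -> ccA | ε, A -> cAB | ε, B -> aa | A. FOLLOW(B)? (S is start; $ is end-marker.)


$ ∈ FOLLOW(S). For each A -> αBβ: add FIRST(β)\{ε} to FOLLOW(B); if β nullable, add FOLLOW(A).
FOLLOW(B) = {$, a, c}


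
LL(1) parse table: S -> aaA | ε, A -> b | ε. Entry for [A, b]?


For [A, b]: 'b' ∈ FIRST(b)
Entry: A -> b


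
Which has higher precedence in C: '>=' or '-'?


'-' is additive (level 9); '>=' is relational (level 7)
Higher level binds tighter
'-' has higher precedence than '>='


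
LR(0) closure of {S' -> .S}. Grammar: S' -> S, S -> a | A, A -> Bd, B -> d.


Start: S' -> .S
For each item with dot before a nonterminal B, add B -> .γ for every B-production
Closure: [S' -> .S, S -> .a, S -> .A, A -> .Bd, B -> .d]


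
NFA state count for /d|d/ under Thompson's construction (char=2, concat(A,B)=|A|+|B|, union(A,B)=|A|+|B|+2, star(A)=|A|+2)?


Syntax tree has 2 char leaf(s), 1 union(s), 0 star(s)
chars contribute 2×2 = 4; each union adds +2; each star adds +2
Total: 4 + 2 + 0 = 6 states


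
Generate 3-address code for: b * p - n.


Break into single-operator statements:
t1 = b * p
t2 = t1 - n


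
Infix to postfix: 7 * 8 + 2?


Left to right (same or higher precedence on left)
Postfix: 7 8 * 2 +


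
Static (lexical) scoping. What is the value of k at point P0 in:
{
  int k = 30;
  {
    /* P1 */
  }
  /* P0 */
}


k declared in the same block as P0
k = 30


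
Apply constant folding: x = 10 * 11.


10 * 11 = 110 at compile time
Optimized: x = 110


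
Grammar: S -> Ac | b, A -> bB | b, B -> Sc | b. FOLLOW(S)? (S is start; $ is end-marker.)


$ ∈ FOLLOW(S). For each A -> αBβ: add FIRST(β)\{ε} to FOLLOW(B); if β nullable, add FOLLOW(A).
FOLLOW(S) = {$, c}


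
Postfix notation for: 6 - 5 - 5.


Left to right (same or higher precedence on left)
Postfix: 6 5 - 5 -


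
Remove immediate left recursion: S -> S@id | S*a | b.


Left-recursive alternatives: S@id, S*a; non-recursive: b
Introduce S': S -> bS', S' -> @idS' | *aS' | ε


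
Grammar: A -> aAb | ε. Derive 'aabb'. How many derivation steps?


Derivation: A => aAb => aaAbb => aabb
Steps: 3


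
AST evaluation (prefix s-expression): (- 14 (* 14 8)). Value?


Evaluate inner: (* 14 8) = 112
Evaluate root: (- 14 112) = -98
Result: -98


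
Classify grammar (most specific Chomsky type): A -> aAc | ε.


Single nonterminal LHS, but a^n c^n is not regular
Classification: Type 2 (Context-Free)


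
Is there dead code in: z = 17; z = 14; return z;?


first assignment to z is overwritten before any read
Dead: 'z = 17'


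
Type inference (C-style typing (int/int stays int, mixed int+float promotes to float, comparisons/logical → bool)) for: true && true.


Operand types: bool && bool
Rule: logical operators take bool operands and yield bool
Result type: bool


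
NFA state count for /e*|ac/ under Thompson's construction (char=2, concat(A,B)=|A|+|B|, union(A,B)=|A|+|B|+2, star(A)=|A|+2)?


Syntax tree has 3 char leaf(s), 1 union(s), 1 star(s)
chars contribute 3×2 = 6; each union adds +2; each star adds +2
Total: 6 + 2 + 2 = 10 states


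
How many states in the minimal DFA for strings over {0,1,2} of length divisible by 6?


Track length mod 6: states 0..5, accept at 0
Minimal DFA: 6 states


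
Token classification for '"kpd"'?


Pattern: double-quoted sequence
Type: STRING_LITERAL


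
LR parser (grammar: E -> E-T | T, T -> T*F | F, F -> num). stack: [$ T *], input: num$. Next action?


no handle; shift 'num'
Action: shift


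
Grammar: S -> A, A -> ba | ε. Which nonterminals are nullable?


A nonterminal is nullable iff some alternative derives ε (directly, or every symbol in it is nullable)
Nullable: {A, S}


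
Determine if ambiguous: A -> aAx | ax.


balanced a^n…x^n: each string has a unique parse
Unambiguous


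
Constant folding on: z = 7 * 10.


7 * 10 = 70 at compile time
Optimized: z = 70


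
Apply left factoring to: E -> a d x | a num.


Common prefix: 'a'
Factored: E -> a E', E' -> d x | num


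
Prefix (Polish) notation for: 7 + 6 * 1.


'*' binds tighter: tree is (+ 7 (* 6 1))
Prefix: + 7 * 6 1


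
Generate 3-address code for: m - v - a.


Break into single-operator statements:
t1 = m - v
t2 = t1 - a


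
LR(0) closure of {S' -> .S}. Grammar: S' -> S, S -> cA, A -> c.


Start: S' -> .S
For each item with dot before a nonterminal B, add B -> .γ for every B-production
Closure: [S' -> .S, S -> .cA]


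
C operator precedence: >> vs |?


'>>' is shift (level 8); '|' is bitwise OR (level 3)
Higher level binds tighter
'>>' has higher precedence than '|'


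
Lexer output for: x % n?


Scan left to right, longest-match per lexeme
Tokens: ID(x), OP(%), ID(n)


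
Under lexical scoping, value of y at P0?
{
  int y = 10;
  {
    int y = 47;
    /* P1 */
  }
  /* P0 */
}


y declared in the same block as P0
y = 10


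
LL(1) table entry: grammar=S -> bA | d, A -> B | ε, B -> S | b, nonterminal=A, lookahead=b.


For [A, b]: 'b' ∈ FIRST(B)
Entry: A -> B


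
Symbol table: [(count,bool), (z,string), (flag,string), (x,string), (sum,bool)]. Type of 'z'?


Lookup 'z' → type string


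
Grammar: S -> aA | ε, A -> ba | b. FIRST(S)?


Per alternative of S: FIRST(aA) = {a}; FIRST(ε) = {ε}
FIRST(S) = {a, ε}


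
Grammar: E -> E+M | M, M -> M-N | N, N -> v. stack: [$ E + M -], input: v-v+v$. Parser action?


no handle; shift 'v'
Action: shift


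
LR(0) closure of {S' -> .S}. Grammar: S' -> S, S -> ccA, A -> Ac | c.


Start: S' -> .S
For each item with dot before a nonterminal B, add B -> .γ for every B-production
Closure: [S' -> .S, S -> .ccA]


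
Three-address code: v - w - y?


Break into single-operator statements:
t1 = v - w
t2 = t1 - y


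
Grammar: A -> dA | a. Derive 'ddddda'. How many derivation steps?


Derivation: A => dA => ddA => dddA => ddddA => dddddA => ddddda
Steps: 6


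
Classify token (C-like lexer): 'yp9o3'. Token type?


Pattern: letter/underscore followed by alphanumerics, not a keyword
Type: IDENTIFIER


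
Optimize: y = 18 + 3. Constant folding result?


18 + 3 = 21 at compile time
Optimized: y = 21


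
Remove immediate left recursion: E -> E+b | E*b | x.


Left-recursive alternatives: E+b, E*b; non-recursive: x
Introduce E': E -> xE', E' -> +bE' | *bE' | ε


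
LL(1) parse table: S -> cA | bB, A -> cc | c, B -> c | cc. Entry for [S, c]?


For [S, c]: 'c' ∈ FIRST(cA)
Entry: S -> cA


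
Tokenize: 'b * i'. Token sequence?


Scan left to right, longest-match per lexeme
Tokens: ID(b), OP(*), ID(i)


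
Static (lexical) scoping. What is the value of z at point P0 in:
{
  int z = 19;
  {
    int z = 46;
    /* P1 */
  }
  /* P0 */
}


z declared in the same block as P0
z = 19


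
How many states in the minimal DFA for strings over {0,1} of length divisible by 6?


Track length mod 6: states 0..5, accept at 0
Minimal DFA: 6 states


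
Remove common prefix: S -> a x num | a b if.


Common prefix: 'a'
Factored: S -> a S', S' -> x num | b if


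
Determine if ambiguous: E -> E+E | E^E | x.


'x+x^x' has two parse trees (no precedence encoded between + and ^)
Ambiguous


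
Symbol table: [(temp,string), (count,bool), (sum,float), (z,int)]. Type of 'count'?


Lookup 'count' → type bool


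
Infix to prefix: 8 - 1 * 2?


'*' binds tighter: tree is (- 8 (* 1 2))
Prefix: - 8 * 1 2


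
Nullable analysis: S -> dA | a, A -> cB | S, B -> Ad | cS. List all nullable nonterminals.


A nonterminal is nullable iff some alternative derives ε (directly, or every symbol in it is nullable)
Nullable: {}


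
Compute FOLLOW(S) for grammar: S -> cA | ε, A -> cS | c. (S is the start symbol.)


$ ∈ FOLLOW(S). For each A -> αBβ: add FIRST(β)\{ε} to FOLLOW(B); if β nullable, add FOLLOW(A).
FOLLOW(S) = {$}


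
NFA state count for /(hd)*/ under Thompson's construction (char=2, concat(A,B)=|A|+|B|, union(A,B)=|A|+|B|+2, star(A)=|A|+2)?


Syntax tree has 2 char leaf(s), 0 union(s), 1 star(s)
chars contribute 2×2 = 4; each union adds +2; each star adds +2
Total: 4 + 0 + 2 = 6 states


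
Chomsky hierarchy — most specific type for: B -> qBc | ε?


Single nonterminal LHS, but q^n c^n is not regular
Classification: Type 2 (Context-Free)


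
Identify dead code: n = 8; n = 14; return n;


first assignment to n is overwritten before any read
Dead: 'n = 8'


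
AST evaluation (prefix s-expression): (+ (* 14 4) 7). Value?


Evaluate inner: (* 14 4) = 56
Evaluate root: (+ 56 7) = 63
Result: 63


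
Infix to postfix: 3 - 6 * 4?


* has higher precedence, evaluate 6*4 first
Postfix: 3 6 4 * -


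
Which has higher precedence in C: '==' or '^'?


'==' is equality (level 6); '^' is bitwise XOR (level 4)
Higher level binds tighter
'==' has higher precedence than '^'


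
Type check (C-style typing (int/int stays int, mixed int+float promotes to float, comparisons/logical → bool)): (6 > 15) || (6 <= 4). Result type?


Operand types: bool || bool
Rule: logical operators take bool operands and yield bool
Result type: bool


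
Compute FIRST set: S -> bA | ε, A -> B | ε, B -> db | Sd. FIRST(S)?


Per alternative of S: FIRST(bA) = {b}; FIRST(ε) = {ε}
FIRST(S) = {b, ε}


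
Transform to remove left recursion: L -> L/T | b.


Left-recursive alternatives: L/T; non-recursive: b
Introduce L': L -> bL', L' -> /TL' | ε


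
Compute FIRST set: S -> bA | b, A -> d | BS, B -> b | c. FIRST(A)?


Per alternative of A: FIRST(d) = {d}; FIRST(BS) = {b, c}
FIRST(A) = {b, c, d}


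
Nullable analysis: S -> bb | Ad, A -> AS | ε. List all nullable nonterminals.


A nonterminal is nullable iff some alternative derives ε (directly, or every symbol in it is nullable)
Nullable: {A}


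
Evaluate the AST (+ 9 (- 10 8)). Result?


Evaluate inner: (- 10 8) = 2
Evaluate root: (+ 9 2) = 11
Result: 11


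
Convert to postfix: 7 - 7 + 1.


Left to right (same or higher precedence on left)
Postfix: 7 7 - 1 +


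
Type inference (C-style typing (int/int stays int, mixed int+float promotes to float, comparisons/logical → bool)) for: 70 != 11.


Operand types: int != int
Rule: comparison yields bool
Result type: bool


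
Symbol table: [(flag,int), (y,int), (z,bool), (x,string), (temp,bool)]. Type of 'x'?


Lookup 'x' → type string


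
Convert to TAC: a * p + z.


Break into single-operator statements:
t1 = a * p
t2 = t1 + z


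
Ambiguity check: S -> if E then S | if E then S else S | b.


dangling else: 'if E then if E then b else b' parses two ways
Ambiguous


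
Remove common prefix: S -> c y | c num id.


Common prefix: 'c'
Factored: S -> c S', S' -> y | num id


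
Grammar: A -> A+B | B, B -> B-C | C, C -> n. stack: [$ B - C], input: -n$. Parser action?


handle 'B-C' on top
Action: reduce (B -> B-C)


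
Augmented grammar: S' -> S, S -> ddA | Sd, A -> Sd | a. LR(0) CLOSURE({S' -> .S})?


Start: S' -> .S
For each item with dot before a nonterminal B, add B -> .γ for every B-production
Closure: [S' -> .S, S -> .ddA, S -> .Sd]


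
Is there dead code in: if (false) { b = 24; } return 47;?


condition is constant false, so the whole block is unreachable
Dead: 'if (false) { b = 24; }'


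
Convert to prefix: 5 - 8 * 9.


'*' binds tighter: tree is (- 5 (* 8 9))
Prefix: - 5 * 8 9


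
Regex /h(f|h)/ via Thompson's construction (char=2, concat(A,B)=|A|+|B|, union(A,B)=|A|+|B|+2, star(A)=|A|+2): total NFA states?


Syntax tree has 3 char leaf(s), 1 union(s), 0 star(s)
chars contribute 3×2 = 6; each union adds +2; each star adds +2
Total: 6 + 2 + 0 = 8 states


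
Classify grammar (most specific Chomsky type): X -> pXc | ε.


Single nonterminal LHS, but p^n c^n is not regular
Classification: Type 2 (Context-Free)


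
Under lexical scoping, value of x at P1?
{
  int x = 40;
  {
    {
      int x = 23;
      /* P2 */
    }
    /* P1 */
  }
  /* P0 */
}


P1's block does not declare x; resolves to the enclosing declaration at depth 0
x = 40


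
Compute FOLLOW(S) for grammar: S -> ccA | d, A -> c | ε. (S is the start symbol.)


$ ∈ FOLLOW(S). For each A -> αBβ: add FIRST(β)\{ε} to FOLLOW(B); if β nullable, add FOLLOW(A).
FOLLOW(S) = {$}


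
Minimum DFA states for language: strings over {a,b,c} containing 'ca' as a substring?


KMP-style automaton: 2 progress states + 1 absorbing accept = 3
Minimal DFA: 3 states


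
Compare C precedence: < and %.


'%' is multiplicative (level 10); '<' is relational (level 7)
Higher level binds tighter
'%' has higher precedence than '<'


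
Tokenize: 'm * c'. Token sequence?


Scan left to right, longest-match per lexeme
Tokens: ID(m), OP(*), ID(c)


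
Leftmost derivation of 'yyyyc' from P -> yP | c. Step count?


Derivation: P => yP => yyP => yyyP => yyyyP => yyyyc
Steps: 5


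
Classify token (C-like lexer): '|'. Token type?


Pattern: operator symbol
Type: OPERATOR


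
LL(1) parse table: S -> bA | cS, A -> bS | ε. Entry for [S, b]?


For [S, b]: 'b' ∈ FIRST(bA)
Entry: S -> bA


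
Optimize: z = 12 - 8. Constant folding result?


12 - 8 = 4 at compile time
Optimized: z = 4


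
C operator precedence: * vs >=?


'*' is multiplicative (level 10); '>=' is relational (level 7)
Higher level binds tighter
'*' has higher precedence than '>='


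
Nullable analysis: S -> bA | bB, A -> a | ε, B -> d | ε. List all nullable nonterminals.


A nonterminal is nullable iff some alternative derives ε (directly, or every symbol in it is nullable)
Nullable: {A, B}


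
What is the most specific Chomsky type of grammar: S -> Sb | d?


Left-linear: every RHS is a terminal or one nonterminal followed by a terminal
Classification: Type 3 (Regular)


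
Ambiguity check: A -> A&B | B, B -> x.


precedence layered via separate nonterminal B: deterministic
Unambiguous


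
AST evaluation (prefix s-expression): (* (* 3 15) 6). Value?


Evaluate inner: (* 3 15) = 45
Evaluate root: (* 45 6) = 270
Result: 270


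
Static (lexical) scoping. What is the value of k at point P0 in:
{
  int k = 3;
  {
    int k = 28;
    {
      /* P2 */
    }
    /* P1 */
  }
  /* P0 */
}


k declared in the same block as P0
k = 3


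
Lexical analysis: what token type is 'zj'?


Pattern: letter/underscore followed by alphanumerics, not a keyword
Type: IDENTIFIER


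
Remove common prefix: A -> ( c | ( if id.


Common prefix: '('
Factored: A -> ( A', A' -> c | if id


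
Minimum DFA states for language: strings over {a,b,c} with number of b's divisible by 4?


Track (count of b) mod 4: states 0..3, accept at 0
Minimal DFA: 4 states


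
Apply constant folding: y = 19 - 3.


19 - 3 = 16 at compile time
Optimized: y = 16


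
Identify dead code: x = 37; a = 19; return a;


x is assigned but never read
Dead: 'x = 37'


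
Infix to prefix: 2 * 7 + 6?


left-to-right (same/higher precedence on left): tree is (+ (* 2 7) 6)
Prefix: + * 2 7 6


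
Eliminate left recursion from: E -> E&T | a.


Left-recursive alternatives: E&T; non-recursive: a
Introduce E': E -> aE', E' -> &TE' | ε


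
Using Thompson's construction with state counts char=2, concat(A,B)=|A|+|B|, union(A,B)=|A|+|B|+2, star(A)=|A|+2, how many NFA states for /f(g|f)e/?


Syntax tree has 4 char leaf(s), 1 union(s), 0 star(s)
chars contribute 4×2 = 8; each union adds +2; each star adds +2
Total: 8 + 2 + 0 = 10 states


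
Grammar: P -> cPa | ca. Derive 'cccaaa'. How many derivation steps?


Derivation: P => cPa => ccPaa => cccaaa
Steps: 3


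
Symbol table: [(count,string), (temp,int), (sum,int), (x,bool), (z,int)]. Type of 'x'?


Lookup 'x' → type bool


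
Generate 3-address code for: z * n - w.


Break into single-operator statements:
t1 = z * n
t2 = t1 - w


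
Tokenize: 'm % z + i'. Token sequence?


Scan left to right, longest-match per lexeme
Tokens: ID(m), OP(%), ID(z), OP(+), ID(i)


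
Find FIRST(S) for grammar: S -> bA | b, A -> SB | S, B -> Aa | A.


Per alternative of S: FIRST(bA) = {b}; FIRST(b) = {b}
FIRST(S) = {b}


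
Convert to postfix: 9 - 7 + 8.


Left to right (same or higher precedence on left)
Postfix: 9 7 - 8 +


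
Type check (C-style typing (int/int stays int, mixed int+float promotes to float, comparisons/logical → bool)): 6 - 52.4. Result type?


Operand types: int - float
Rule: mixed int/float promotes to float; int/int stays int
Result type: float


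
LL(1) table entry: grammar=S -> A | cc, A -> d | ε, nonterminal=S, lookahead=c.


For [S, c]: 'c' ∈ FIRST(cc)
Entry: S -> cc


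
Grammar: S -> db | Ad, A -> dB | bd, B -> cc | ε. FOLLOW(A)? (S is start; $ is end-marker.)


$ ∈ FOLLOW(S). For each A -> αBβ: add FIRST(β)\{ε} to FOLLOW(B); if β nullable, add FOLLOW(A).
FOLLOW(A) = {d}


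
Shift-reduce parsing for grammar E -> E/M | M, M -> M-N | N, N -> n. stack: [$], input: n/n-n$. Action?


no handle on stack; shift 'n'
Action: shift


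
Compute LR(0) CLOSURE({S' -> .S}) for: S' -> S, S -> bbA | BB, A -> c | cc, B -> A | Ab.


Start: S' -> .S
For each item with dot before a nonterminal B, add B -> .γ for every B-production
Closure: [S' -> .S, S -> .bbA, S -> .BB, B -> .A, B -> .Ab, A -> .c, A -> .cc]


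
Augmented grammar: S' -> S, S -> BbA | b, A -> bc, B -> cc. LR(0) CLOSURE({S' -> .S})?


Start: S' -> .S
For each item with dot before a nonterminal B, add B -> .γ for every B-production
Closure: [S' -> .S, S -> .BbA, S -> .b, B -> .cc]


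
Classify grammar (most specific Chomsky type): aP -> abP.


LHS has context (more than one symbol) and |LHS| ≤ |RHS|
Classification: Type 1 (Context-Sensitive)


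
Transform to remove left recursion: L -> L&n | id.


Left-recursive alternatives: L&n; non-recursive: id
Introduce L': L -> idL', L' -> &nL' | ε


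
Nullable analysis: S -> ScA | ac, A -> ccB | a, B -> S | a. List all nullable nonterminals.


A nonterminal is nullable iff some alternative derives ε (directly, or every symbol in it is nullable)
Nullable: {}


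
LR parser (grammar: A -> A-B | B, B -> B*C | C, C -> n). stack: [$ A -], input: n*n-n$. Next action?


no handle ('A-' is not any RHS); shift 'n'
Action: shift


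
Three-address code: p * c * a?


Break into single-operator statements:
t1 = p * c
t2 = t1 * a


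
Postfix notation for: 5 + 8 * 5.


* has higher precedence, evaluate 8*5 first
Postfix: 5 8 5 * +


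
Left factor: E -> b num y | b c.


Common prefix: 'b'
Factored: E -> b E', E' -> num y | c


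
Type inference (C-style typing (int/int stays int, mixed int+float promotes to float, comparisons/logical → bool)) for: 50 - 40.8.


Operand types: int - float
Rule: mixed int/float promotes to float; int/int stays int
Result type: float


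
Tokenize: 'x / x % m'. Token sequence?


Scan left to right, longest-match per lexeme
Tokens: ID(x), OP(/), ID(x), OP(%), ID(m)


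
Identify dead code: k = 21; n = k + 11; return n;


k is read by n's definition; n is returned
No dead code


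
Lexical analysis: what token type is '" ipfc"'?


Pattern: double-quoted sequence
Type: STRING_LITERAL


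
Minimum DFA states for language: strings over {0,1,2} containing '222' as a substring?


KMP-style automaton: 3 progress states + 1 absorbing accept = 4
Minimal DFA: 4 states


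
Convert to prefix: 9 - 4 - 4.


left-to-right (same/higher precedence on left): tree is (- (- 9 4) 4)
Prefix: - - 9 4 4


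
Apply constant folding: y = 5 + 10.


5 + 10 = 15 at compile time
Optimized: y = 15


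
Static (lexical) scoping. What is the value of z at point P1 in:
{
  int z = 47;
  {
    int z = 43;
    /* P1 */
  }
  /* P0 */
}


z declared in the same block as P1
z = 43


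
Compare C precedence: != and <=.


'<=' is relational (level 7); '!=' is equality (level 6)
Higher level binds tighter
'<=' has higher precedence than '!='


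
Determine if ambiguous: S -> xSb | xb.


balanced x^n…b^n: each string has a unique parse
Unambiguous


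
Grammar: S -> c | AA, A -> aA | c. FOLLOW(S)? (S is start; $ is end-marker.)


$ ∈ FOLLOW(S). For each A -> αBβ: add FIRST(β)\{ε} to FOLLOW(B); if β nullable, add FOLLOW(A).
FOLLOW(S) = {$}


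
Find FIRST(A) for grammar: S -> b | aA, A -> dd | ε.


Per alternative of A: FIRST(dd) = {d}; FIRST(ε) = {ε}
FIRST(A) = {d, ε}


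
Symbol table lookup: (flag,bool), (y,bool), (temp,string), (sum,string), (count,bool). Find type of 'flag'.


Lookup 'flag' → type bool


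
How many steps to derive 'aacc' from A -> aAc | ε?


Derivation: A => aAc => aaAcc => aacc
Steps: 3


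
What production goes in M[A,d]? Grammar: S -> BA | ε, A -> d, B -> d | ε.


For [A, d]: 'd' ∈ FIRST(d)
Entry: A -> d


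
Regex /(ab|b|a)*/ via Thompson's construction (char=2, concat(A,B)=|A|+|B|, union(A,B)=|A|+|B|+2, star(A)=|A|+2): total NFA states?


Syntax tree has 4 char leaf(s), 2 union(s), 1 star(s)
chars contribute 4×2 = 8; each union adds +2; each star adds +2
Total: 8 + 4 + 2 = 14 states


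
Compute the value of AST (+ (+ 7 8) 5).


Evaluate inner: (+ 7 8) = 15
Evaluate root: (+ 15 5) = 20
Result: 20


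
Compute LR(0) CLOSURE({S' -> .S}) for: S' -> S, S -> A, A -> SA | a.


Start: S' -> .S
For each item with dot before a nonterminal B, add B -> .γ for every B-production
Closure: [S' -> .S, S -> .A, A -> .SA, A -> .a]


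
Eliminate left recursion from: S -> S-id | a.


Left-recursive alternatives: S-id; non-recursive: a
Introduce S': S -> aS', S' -> -idS' | ε


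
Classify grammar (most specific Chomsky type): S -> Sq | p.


Left-linear: every RHS is a terminal or one nonterminal followed by a terminal
Classification: Type 3 (Regular)


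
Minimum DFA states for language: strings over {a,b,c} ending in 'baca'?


Track the longest suffix of input matching a prefix of 'baca': 5 classes (prefixes of length 0..4)
Minimal DFA: 5 states


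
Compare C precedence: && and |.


'|' is bitwise OR (level 3); '&&' is logical AND (level 2)
Higher level binds tighter
'|' has higher precedence than '&&'


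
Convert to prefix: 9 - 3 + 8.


left-to-right (same/higher precedence on left): tree is (+ (- 9 3) 8)
Prefix: + - 9 3 8


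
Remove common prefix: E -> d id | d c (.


Common prefix: 'd'
Factored: E -> d E', E' -> id | c (


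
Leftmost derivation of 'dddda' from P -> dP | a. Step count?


Derivation: P => dP => ddP => dddP => ddddP => dddda
Steps: 5


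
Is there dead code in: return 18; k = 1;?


statement follows a return and is unreachable
Dead: 'k = 1'


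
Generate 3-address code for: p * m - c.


Break into single-operator statements:
t1 = p * m
t2 = t1 - c


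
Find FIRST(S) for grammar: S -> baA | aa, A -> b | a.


Per alternative of S: FIRST(baA) = {b}; FIRST(aa) = {a}
FIRST(S) = {a, b}


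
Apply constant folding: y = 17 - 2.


17 - 2 = 15 at compile time
Optimized: y = 15


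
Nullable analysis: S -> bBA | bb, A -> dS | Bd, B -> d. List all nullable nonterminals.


A nonterminal is nullable iff some alternative derives ε (directly, or every symbol in it is nullable)
Nullable: {}


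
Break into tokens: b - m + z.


Scan left to right, longest-match per lexeme
Tokens: ID(b), OP(-), ID(m), OP(+), ID(z)


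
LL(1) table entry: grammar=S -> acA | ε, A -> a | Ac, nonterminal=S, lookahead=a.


For [S, a]: 'a' ∈ FIRST(acA)
Entry: S -> acA


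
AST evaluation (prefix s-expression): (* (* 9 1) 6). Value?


Evaluate inner: (* 9 1) = 9
Evaluate root: (* 9 6) = 54
Result: 54


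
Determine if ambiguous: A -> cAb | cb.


balanced c^n…b^n: each string has a unique parse
Unambiguous


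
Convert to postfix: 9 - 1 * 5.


* has higher precedence, evaluate 1*5 first
Postfix: 9 1 5 * -


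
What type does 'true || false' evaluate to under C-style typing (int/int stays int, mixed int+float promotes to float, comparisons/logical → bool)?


Operand types: bool || bool
Rule: logical operators take bool operands and yield bool
Result type: bool


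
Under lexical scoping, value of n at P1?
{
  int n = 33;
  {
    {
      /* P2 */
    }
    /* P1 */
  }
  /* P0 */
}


P1's block does not declare n; resolves to the enclosing declaration at depth 0
n = 33


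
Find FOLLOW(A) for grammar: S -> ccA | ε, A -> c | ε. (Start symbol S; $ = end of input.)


$ ∈ FOLLOW(S). For each A -> αBβ: add FIRST(β)\{ε} to FOLLOW(B); if β nullable, add FOLLOW(A).
FOLLOW(A) = {$}


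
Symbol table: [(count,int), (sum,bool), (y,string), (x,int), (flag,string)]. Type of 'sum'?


Lookup 'sum' → type bool


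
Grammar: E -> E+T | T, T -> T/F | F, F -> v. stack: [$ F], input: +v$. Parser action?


'F' (not preceded by T/) is the handle for T -> F
Action: reduce (T -> F)


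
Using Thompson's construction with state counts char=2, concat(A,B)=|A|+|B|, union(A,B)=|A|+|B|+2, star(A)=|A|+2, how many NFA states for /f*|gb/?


Syntax tree has 3 char leaf(s), 1 union(s), 1 star(s)
chars contribute 3×2 = 6; each union adds +2; each star adds +2
Total: 6 + 2 + 2 = 10 states


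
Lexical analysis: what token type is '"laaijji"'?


Pattern: double-quoted sequence
Type: STRING_LITERAL


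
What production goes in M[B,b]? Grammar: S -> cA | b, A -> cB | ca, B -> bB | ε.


For [B, b]: 'b' ∈ FIRST(bB)
Entry: B -> bB


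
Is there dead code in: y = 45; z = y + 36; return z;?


y is read by z's definition; z is returned
No dead code


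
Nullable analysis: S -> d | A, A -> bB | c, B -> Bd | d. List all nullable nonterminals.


A nonterminal is nullable iff some alternative derives ε (directly, or every symbol in it is nullable)
Nullable: {}


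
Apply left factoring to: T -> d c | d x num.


Common prefix: 'd'
Factored: T -> d T', T' -> c | x num


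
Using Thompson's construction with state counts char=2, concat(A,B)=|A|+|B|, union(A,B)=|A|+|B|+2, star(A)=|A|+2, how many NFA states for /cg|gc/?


Syntax tree has 4 char leaf(s), 1 union(s), 0 star(s)
chars contribute 4×2 = 8; each union adds +2; each star adds +2
Total: 8 + 2 + 0 = 10 states


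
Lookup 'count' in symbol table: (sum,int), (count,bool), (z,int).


Lookup 'count' → type bool


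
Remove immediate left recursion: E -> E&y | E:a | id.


Left-recursive alternatives: E&y, E:a; non-recursive: id
Introduce E': E -> idE', E' -> &yE' | :aE' | ε


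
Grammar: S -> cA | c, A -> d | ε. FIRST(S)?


Per alternative of S: FIRST(cA) = {c}; FIRST(c) = {c}
FIRST(S) = {c}


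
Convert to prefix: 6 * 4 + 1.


left-to-right (same/higher precedence on left): tree is (+ (* 6 4) 1)
Prefix: + * 6 4 1


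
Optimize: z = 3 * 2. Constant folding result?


3 * 2 = 6 at compile time
Optimized: z = 6


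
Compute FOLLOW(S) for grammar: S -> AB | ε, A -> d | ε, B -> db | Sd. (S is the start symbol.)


$ ∈ FOLLOW(S). For each A -> αBβ: add FIRST(β)\{ε} to FOLLOW(B); if β nullable, add FOLLOW(A).
FOLLOW(S) = {$, d}


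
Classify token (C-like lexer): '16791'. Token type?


Pattern: digits only
Type: INTEGER_LITERAL


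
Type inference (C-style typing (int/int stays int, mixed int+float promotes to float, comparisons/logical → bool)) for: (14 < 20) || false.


Operand types: bool || bool
Rule: logical operators take bool operands and yield bool
Result type: bool


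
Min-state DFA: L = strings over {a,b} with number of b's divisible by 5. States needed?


Track (count of b) mod 5: states 0..4, accept at 0
Minimal DFA: 5 states


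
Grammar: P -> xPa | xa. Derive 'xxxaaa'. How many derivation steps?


Derivation: P => xPa => xxPaa => xxxaaa
Steps: 3


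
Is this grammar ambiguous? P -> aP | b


right-linear, alternatives start with distinct terminals 'a' vs 'b': unique leftmost derivation
Unambiguous


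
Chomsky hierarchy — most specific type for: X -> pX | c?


Right-linear: every RHS is a terminal or a terminal followed by one nonterminal
Classification: Type 3 (Regular)


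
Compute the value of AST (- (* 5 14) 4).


Evaluate inner: (* 5 14) = 70
Evaluate root: (- 70 4) = 66
Result: 66


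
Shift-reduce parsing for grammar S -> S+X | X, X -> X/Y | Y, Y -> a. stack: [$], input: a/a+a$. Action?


no handle on stack; shift 'a'
Action: shift


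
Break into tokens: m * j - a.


Scan left to right, longest-match per lexeme
Tokens: ID(m), OP(*), ID(j), OP(-), ID(a)


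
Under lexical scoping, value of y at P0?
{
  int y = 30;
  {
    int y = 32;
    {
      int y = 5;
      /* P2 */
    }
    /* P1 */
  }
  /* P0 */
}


y declared in the same block as P0
y = 30


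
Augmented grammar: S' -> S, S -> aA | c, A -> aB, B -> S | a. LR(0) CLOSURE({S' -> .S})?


Start: S' -> .S
For each item with dot before a nonterminal B, add B -> .γ for every B-production
Closure: [S' -> .S, S -> .aA, S -> .c]


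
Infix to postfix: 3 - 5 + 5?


Left to right (same or higher precedence on left)
Postfix: 3 5 - 5 +


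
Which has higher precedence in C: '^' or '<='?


'<=' is relational (level 7); '^' is bitwise XOR (level 4)
Higher level binds tighter
'<=' has higher precedence than '^'


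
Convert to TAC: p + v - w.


Break into single-operator statements:
t1 = p + v
t2 = t1 - w


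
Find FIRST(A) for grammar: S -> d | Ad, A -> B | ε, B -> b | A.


Per alternative of A: FIRST(B) = {b, ε}; FIRST(ε) = {ε}
FIRST(A) = {b, ε}


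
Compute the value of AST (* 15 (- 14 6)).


Evaluate inner: (- 14 6) = 8
Evaluate root: (* 15 8) = 120
Result: 120


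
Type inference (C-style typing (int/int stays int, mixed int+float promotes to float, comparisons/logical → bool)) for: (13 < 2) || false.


Operand types: bool || bool
Rule: logical operators take bool operands and yield bool
Result type: bool


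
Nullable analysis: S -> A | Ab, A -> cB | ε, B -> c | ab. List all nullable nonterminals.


A nonterminal is nullable iff some alternative derives ε (directly, or every symbol in it is nullable)
Nullable: {A, S}


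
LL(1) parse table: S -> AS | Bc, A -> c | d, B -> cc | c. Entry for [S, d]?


For [S, d]: 'd' ∈ FIRST(AS)
Entry: S -> AS


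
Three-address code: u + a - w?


Break into single-operator statements:
t1 = u + a
t2 = t1 - w


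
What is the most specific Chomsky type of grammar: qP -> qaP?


LHS has context (more than one symbol) and |LHS| ≤ |RHS|
Classification: Type 1 (Context-Sensitive)


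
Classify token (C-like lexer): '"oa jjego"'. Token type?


Pattern: double-quoted sequence
Type: STRING_LITERAL


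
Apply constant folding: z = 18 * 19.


18 * 19 = 342 at compile time
Optimized: z = 342


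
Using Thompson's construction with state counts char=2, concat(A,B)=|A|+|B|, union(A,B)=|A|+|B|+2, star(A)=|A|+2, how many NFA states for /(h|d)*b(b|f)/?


Syntax tree has 5 char leaf(s), 2 union(s), 1 star(s)
chars contribute 5×2 = 10; each union adds +2; each star adds +2
Total: 10 + 4 + 2 = 16 states


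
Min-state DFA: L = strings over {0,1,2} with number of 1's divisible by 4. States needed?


Track (count of 1) mod 4: states 0..3, accept at 0
Minimal DFA: 4 states


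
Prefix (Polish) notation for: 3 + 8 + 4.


left-to-right (same/higher precedence on left): tree is (+ (+ 3 8) 4)
Prefix: + + 3 8 4


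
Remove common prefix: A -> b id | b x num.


Common prefix: 'b'
Factored: A -> b A', A' -> id | x num


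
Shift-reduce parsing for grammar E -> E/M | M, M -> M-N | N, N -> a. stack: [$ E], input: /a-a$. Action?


shift '/' to continue E -> E/M
Action: shift


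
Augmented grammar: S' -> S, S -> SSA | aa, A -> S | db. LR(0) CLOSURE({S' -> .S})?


Start: S' -> .S
For each item with dot before a nonterminal B, add B -> .γ for every B-production
Closure: [S' -> .S, S -> .SSA, S -> .aa]


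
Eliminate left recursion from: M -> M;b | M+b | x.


Left-recursive alternatives: M;b, M+b; non-recursive: x
Introduce M': M -> xM', M' -> ;bM' | +bM' | ε


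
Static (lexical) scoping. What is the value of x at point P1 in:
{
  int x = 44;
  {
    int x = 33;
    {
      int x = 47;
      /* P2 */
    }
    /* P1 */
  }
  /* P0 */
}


x declared in the same block as P1
x = 33


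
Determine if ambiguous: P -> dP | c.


right-linear, alternatives start with distinct terminals 'd' vs 'c': unique leftmost derivation
Unambiguous


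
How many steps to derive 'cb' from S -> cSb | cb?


Derivation: S => cb
Steps: 1


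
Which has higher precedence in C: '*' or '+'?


'*' is multiplicative (level 10); '+' is additive (level 9)
Higher level binds tighter
'*' has higher precedence than '+'


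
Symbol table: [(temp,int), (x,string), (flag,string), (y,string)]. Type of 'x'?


Lookup 'x' → type string


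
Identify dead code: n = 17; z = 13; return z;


n is assigned but never read
Dead: 'n = 17'


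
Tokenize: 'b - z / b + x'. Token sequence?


Scan left to right, longest-match per lexeme
Tokens: ID(b), OP(-), ID(z), OP(/), ID(b), OP(+), ID(x)


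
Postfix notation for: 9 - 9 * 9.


* has higher precedence, evaluate 9*9 first
Postfix: 9 9 9 * -


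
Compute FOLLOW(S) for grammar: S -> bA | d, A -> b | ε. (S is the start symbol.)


$ ∈ FOLLOW(S). For each A -> αBβ: add FIRST(β)\{ε} to FOLLOW(B); if β nullable, add FOLLOW(A).
FOLLOW(S) = {$}


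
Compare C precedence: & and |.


'&' is bitwise AND (level 5); '|' is bitwise OR (level 3)
Higher level binds tighter
'&' has higher precedence than '|'


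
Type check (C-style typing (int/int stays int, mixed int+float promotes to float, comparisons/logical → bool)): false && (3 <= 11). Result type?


Operand types: bool && bool
Rule: logical operators take bool operands and yield bool
Result type: bool


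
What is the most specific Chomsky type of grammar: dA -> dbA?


LHS has context (more than one symbol) and |LHS| ≤ |RHS|
Classification: Type 1 (Context-Sensitive)
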